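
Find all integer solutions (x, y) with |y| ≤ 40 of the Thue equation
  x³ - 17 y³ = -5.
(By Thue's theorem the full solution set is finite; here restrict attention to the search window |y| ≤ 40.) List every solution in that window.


The equation is x³ - 17y³ = -5. For fixed y, x³ = 17·y³ − 5, so a solution requires the RHS to be a perfect cube.
Strategy: iterate y from -40 to 40, compute RHS = 17·y³ − 5, and check whether it is a (positive or negative) perfect cube.
Check small values of y:
  y = 0: RHS = -5 is not a perfect cube.
  y = 1: RHS = 12 is not a perfect cube.
  y = -1: RHS = -22 is not a perfect cube.
  y = 2: RHS = 131 is not a perfect cube.
  y = -2: RHS = -141 is not a perfect cube.
  y = 3: RHS = 454 is not a perfect cube.
  y = -3: RHS = -464 is not a perfect cube.
Continuing the search up to |y| = 40 finds no solutions either.
No (x, y) in the scanned range satisfies the equation.

No integer solutions with |y| ≤ 40.


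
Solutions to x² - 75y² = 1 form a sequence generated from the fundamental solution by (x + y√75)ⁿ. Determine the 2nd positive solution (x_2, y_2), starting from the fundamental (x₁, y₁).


Step 1: Find the fundamental solution (x₁, y₁) of x² - 75y² = 1.
  Expand √75 as a continued fraction. a₀ = ⌊√75⌋ = 8; iterate m_{k+1} = d_k·a_k − m_k, d_{k+1} = (75 − m_{k+1}²)/d_k, a_{k+1} = ⌊(a₀ + m_{k+1})/d_{k+1}⌋ (starting m₀ = 0, d₀ = 1), with convergents p_k = a_k·p_{k-1} + p_{k-2}, q_k = a_k·q_{k-1} + q_{k-2} (p₋₁ = 1, q₋₁ = 0):
  k = 0: a₀ = 8; p₀/q₀ = 8/1; p₀² − 75·q₀² = 64 − 75 = -11.
  k = 1: m = 8, d = 11, a = ⌊(8 + 8)/11⌋ = 1; p/q = (1·8 + 1)/(1·1 + 0) = 9/1; p² − 75·q² = 81 − 75 = 6.
  k = 2: m = 3, d = 6, a = ⌊(8 + 3)/6⌋ = 1; p/q = (1·9 + 8)/(1·1 + 1) = 17/2; p² − 75·q² = 289 − 300 = -11.
  k = 3: m = 3, d = 11, a = ⌊(8 + 3)/11⌋ = 1; p/q = (1·17 + 9)/(1·2 + 1) = 26/3; p² − 75·q² = 676 − 675 = 1.
  The first convergent with p² − 75·q² = 1 gives the fundamental solution (x₁, y₁) = (26, 3).
Step 2: Apply the recurrence (x_{n+1}, y_{n+1}) = (x₁x_n + 75y₁y_n, x₁y_n + y₁x_n) repeatedly.
  From (x_1, y_1) = (26, 3): x_2 = 26·26 + 75·3·3 = 1351; y_2 = 26·3 + 3·26 = 156.
Step 3: Verify x_2² - 75·y_2² = 1825201 - 1825200 = 1 (should be 1). ✓

(x_1, y_1) = (26, 3); (x_2, y_2) = (1351, 156).


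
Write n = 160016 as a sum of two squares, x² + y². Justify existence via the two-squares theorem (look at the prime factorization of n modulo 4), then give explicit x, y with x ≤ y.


Step 1: Factor n = 160016 = 2^4 · 73 · 137.
Step 2: Check the mod-4 condition on each prime factor: 2 = 2 (special); 73 ≡ 1 (mod 4), exponent 1; 137 ≡ 1 (mod 4), exponent 1.
All primes ≡ 3 (mod 4) appear to even exponent (or don't appear), so by the two-squares theorem n IS expressible as a sum of two squares.
Step 3: Build a representation. Group n = k² · m with k = 4 and m = 73 · 137 = 10001 (a product of primes ≡ 1 (mod 4)); a representation of m scales to one of n via (k·x)² + (k·y)² = k²(x² + y²). Each prime p ≡ 1 (mod 4) is itself a sum of two squares; find a² by testing p − a² for a perfect square:
  73: 73 − 1² = 72, 73 − 2² = 69, 73 − 3² = 64 = 8² ⇒ 73 = 3² + 8².
  137: 137 − 1² = 136, 137 − 2² = 133, 137 − 3² = 128, 137 − 4² = 121 = 11² ⇒ 137 = 4² + 11².
  Combine using the Brahmagupta–Fibonacci identity (a² + b²)(c² + d²) = (ac − bd)² + (ad + bc)² = (ac + bd)² + (ad − bc)²:
  73 · 137 = 10001: from (3² + 8²)(4² + 11²), take (3·4 − 8·11, 3·11 + 8·4) = (12 − 88, 33 + 32) = (-76, 65); dropping signs (only squares matter) gives (76, 65); check 76² + 65² = 5776 + 4225 = 10001 ✓.
  Scale by k = 4: (4·76, 4·65) = (304, 260).
Step 4: Order so x ≤ y and verify: 260² + 304² = 67600 + 92416 = 160016 = n. ✓

n = 160016 = 260² + 304² (one valid representation with x ≤ y).


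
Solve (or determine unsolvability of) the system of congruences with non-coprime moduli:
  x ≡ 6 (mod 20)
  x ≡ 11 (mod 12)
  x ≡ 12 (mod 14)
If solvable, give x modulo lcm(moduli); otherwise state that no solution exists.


Moduli 20, 12, 14 are not pairwise coprime, so CRT works modulo lcm(m_i) when all pairwise compatibility conditions hold.
Pairwise compatibility: gcd(m_i, m_j) must divide a_i - a_j for every pair.
Merge one congruence at a time:
  Start: x ≡ 6 (mod 20).
  Combine with x ≡ 11 (mod 12): gcd(20, 12) = 4, and 11 - 6 = 5 is NOT divisible by 4.
    ⇒ system is inconsistent (no integer solution).

No solution (the system is inconsistent).


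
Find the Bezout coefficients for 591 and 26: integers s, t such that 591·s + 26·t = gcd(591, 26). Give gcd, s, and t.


Euclidean algorithm on (591, 26) — divide until remainder is 0:
  591 = 22 · 26 + 19
  26 = 1 · 19 + 7
  19 = 2 · 7 + 5
  7 = 1 · 5 + 2
  5 = 2 · 2 + 1
  2 = 2 · 1 + 0
gcd(591, 26) = 1.
Track Bezout coefficients alongside the remainders: start with r₀ = 591 = a·1 + b·0 (s = 1, t = 0) and r₁ = 26 = a·0 + b·1 (s = 0, t = 1); each new remainder r_{k+1} = r_{k-1} − q_k·r_k inherits s_{k+1} = s_{k-1} − q_k·s_k, t_{k+1} = t_{k-1} − q_k·t_k, so r_k = a·s_k + b·t_k at every step:
  q = 22: r = 19, s = 1 − 22·0 = 1, t = 0 − 22·1 = -22  (check: 591·1 + 26·(-22) = 19)
  q = 1: r = 7, s = 0 − 1·1 = -1, t = 1 − 1·(-22) = 23  (check: 591·(-1) + 26·23 = 7)
  q = 2: r = 5, s = 1 − 2·(-1) = 3, t = -22 − 2·23 = -68  (check: 591·3 + 26·(-68) = 5)
  q = 1: r = 2, s = -1 − 1·3 = -4, t = 23 − 1·(-68) = 91  (check: 591·(-4) + 26·91 = 2)
  q = 2: r = 1, s = 3 − 2·(-4) = 11, t = -68 − 2·91 = -250  (check: 591·11 + 26·(-250) = 1)
The row with r = 1 (the gcd) gives the Bezout coefficients s = 11, t = -250.
Result: 591 · (11) + 26 · (-250) = 1.

gcd(591, 26) = 1; s = 11, t = -250 (check: 591·11 + 26·(-250) = 1).


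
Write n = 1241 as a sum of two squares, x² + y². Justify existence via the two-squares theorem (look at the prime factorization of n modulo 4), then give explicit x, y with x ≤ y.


Step 1: Factor n = 1241 = 17 · 73.
Step 2: Check the mod-4 condition on each prime factor: 17 ≡ 1 (mod 4), exponent 1; 73 ≡ 1 (mod 4), exponent 1.
All primes ≡ 3 (mod 4) appear to even exponent (or don't appear), so by the two-squares theorem n IS expressible as a sum of two squares.
Step 3: Build a representation. Here n = 17 · 73 is a product of primes ≡ 1 (mod 4). Each prime p ≡ 1 (mod 4) is itself a sum of two squares; find a² by testing p − a² for a perfect square:
  17: 17 − 1² = 16 = 4² ⇒ 17 = 1² + 4².
  73: 73 − 1² = 72, 73 − 2² = 69, 73 − 3² = 64 = 8² ⇒ 73 = 3² + 8².
  Combine using the Brahmagupta–Fibonacci identity (a² + b²)(c² + d²) = (ac − bd)² + (ad + bc)² = (ac + bd)² + (ad − bc)²:
  17 · 73 = 1241: from (1² + 4²)(3² + 8²), take (1·3 − 4·8, 1·8 + 4·3) = (3 − 32, 8 + 12) = (-29, 20); dropping signs (only squares matter) gives (29, 20); check 29² + 20² = 841 + 400 = 1241 ✓.
Step 4: Order so x ≤ y and verify: 20² + 29² = 400 + 841 = 1241 = n. ✓

n = 1241 = 20² + 29² (one valid representation with x ≤ y).


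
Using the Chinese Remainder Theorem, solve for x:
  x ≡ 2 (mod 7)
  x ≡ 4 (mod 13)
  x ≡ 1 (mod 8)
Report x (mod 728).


Moduli 7, 13, 8 are pairwise coprime; by CRT there is a unique solution modulo M = 7 · 13 · 8 = 728.
Solve pairwise, accumulating the modulus:
  Start with x ≡ 2 (mod 7).
  Combine with x ≡ 4 (mod 13): since gcd(7, 13) = 1, we get a unique residue mod 91.
    Write x = 2 + 7·t and substitute into x ≡ 4 (mod 13): 7·t ≡ 4 − 2 = 2 (mod 13).
    The inverse of 7 mod 13 is 2 (since 7·2 = 14 = 1·13 + 1), so t ≡ 2·2 = 4 ≡ 4 (mod 13).
    Then x = 2 + 7·4 = 30, valid modulo lcm(7, 13) = 91: x ≡ 30 (mod 91).
  Combine with x ≡ 1 (mod 8): since gcd(91, 8) = 1, we get a unique residue mod 728.
    Write x = 30 + 91·t and substitute into x ≡ 1 (mod 8): 91·t ≡ 1 − 30 = -29 (mod 8).
    Reduce coefficients mod 8: 3·t ≡ 3 (mod 8).
    The inverse of 3 mod 8 is 3 (since 3·3 = 9 = 1·8 + 1), so t ≡ 3·3 = 9 ≡ 1 (mod 8).
    Then x = 30 + 91·1 = 121, valid modulo lcm(91, 8) = 728: x ≡ 121 (mod 728).
Verify: 121 mod 7 = 2 ✓, 121 mod 13 = 4 ✓, 121 mod 8 = 1 ✓.

x ≡ 121 (mod 728).


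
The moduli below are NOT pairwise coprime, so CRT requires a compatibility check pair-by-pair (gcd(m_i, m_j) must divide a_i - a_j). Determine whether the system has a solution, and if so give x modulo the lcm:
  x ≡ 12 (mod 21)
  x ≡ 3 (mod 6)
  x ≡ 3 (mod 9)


Moduli 21, 6, 9 are not pairwise coprime, so CRT works modulo lcm(m_i) when all pairwise compatibility conditions hold.
Pairwise compatibility: gcd(m_i, m_j) must divide a_i - a_j for every pair.
Merge one congruence at a time:
  Start: x ≡ 12 (mod 21).
  Combine with x ≡ 3 (mod 6): gcd(21, 6) = 3; 3 - 12 = -9, which IS divisible by 3, so compatible.
    Write x = 12 + 21·t and substitute into x ≡ 3 (mod 6): 21·t ≡ 3 − 12 = -9 (mod 6).
    Divide the congruence (and modulus) by g = 3: 7·t ≡ -3 (mod 2).
    Reduce coefficients mod 2: 1·t ≡ 1 (mod 2).
    So t ≡ 1 (mod 2).
    Then x = 12 + 21·1 = 33, valid modulo lcm(21, 6) = 42: x ≡ 33 (mod 42).
  Combine with x ≡ 3 (mod 9): gcd(42, 9) = 3; 3 - 33 = -30, which IS divisible by 3, so compatible.
    Write x = 33 + 42·t and substitute into x ≡ 3 (mod 9): 42·t ≡ 3 − 33 = -30 (mod 9).
    Divide the congruence (and modulus) by g = 3: 14·t ≡ -10 (mod 3).
    Reduce coefficients mod 3: 2·t ≡ 2 (mod 3).
    The inverse of 2 mod 3 is 2 (since 2·2 = 4 = 1·3 + 1), so t ≡ 2·2 = 4 ≡ 1 (mod 3).
    Then x = 33 + 42·1 = 75, valid modulo lcm(42, 9) = 126: x ≡ 75 (mod 126).
Verify: 75 mod 21 = 12, 75 mod 6 = 3, 75 mod 9 = 3.

x ≡ 75 (mod 126).


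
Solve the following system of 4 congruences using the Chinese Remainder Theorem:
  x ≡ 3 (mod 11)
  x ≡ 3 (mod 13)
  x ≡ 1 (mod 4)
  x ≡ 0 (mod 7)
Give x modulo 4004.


Product of moduli M = 11 · 13 · 4 · 7 = 4004.
Merge one congruence at a time:
  Start: x ≡ 3 (mod 11).
  Combine with x ≡ 3 (mod 13); new modulus lcm = 143.
    Write x = 3 + 11·t and substitute into x ≡ 3 (mod 13): 11·t ≡ 3 − 3 = 0 (mod 13).
    The inverse of 11 mod 13 is 6 (since 11·6 = 66 = 5·13 + 1), so t ≡ 6·0 = 0 ≡ 0 (mod 13).
    Then x = 3 + 11·0 = 3, valid modulo lcm(11, 13) = 143: x ≡ 3 (mod 143).
  Combine with x ≡ 1 (mod 4); new modulus lcm = 572.
    Write x = 3 + 143·t and substitute into x ≡ 1 (mod 4): 143·t ≡ 1 − 3 = -2 (mod 4).
    Reduce coefficients mod 4: 3·t ≡ 2 (mod 4).
    The inverse of 3 mod 4 is 3 (since 3·3 = 9 = 2·4 + 1), so t ≡ 3·2 = 6 ≡ 2 (mod 4).
    Then x = 3 + 143·2 = 289, valid modulo lcm(143, 4) = 572: x ≡ 289 (mod 572).
  Combine with x ≡ 0 (mod 7); new modulus lcm = 4004.
    Write x = 289 + 572·t and substitute into x ≡ 0 (mod 7): 572·t ≡ 0 − 289 = -289 (mod 7).
    Reduce coefficients mod 7: 5·t ≡ 5 (mod 7).
    The inverse of 5 mod 7 is 3 (since 5·3 = 15 = 2·7 + 1), so t ≡ 3·5 = 15 ≡ 1 (mod 7).
    Then x = 289 + 572·1 = 861, valid modulo lcm(572, 7) = 4004: x ≡ 861 (mod 4004).
Verify against each original: 861 mod 11 = 3, 861 mod 13 = 3, 861 mod 4 = 1, 861 mod 7 = 0.

x ≡ 861 (mod 4004).


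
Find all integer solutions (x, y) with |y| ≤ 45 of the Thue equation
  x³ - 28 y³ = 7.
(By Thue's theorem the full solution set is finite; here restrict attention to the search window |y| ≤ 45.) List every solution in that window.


The equation is x³ - 28y³ = 7. For fixed y, x³ = 28·y³ + 7, so a solution requires the RHS to be a perfect cube.
Strategy: iterate y from -45 to 45, compute RHS = 28·y³ + 7, and check whether it is a (positive or negative) perfect cube.
Check small values of y:
  y = 0: RHS = 7 is not a perfect cube.
  y = 1: RHS = 35 is not a perfect cube.
  y = -1: RHS = -21 is not a perfect cube.
  y = 2: RHS = 231 is not a perfect cube.
  y = -2: RHS = -217 is not a perfect cube.
  y = 3: RHS = 763 is not a perfect cube.
  y = -3: RHS = -749 is not a perfect cube.
Continuing the search up to |y| = 45 finds no solutions either.
No (x, y) in the scanned range satisfies the equation.

No integer solutions with |y| ≤ 45.


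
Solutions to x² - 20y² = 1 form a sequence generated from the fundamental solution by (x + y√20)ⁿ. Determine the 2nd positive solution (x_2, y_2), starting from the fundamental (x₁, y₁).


Step 1: Find the fundamental solution (x₁, y₁) of x² - 20y² = 1.
  Expand √20 as a continued fraction. a₀ = ⌊√20⌋ = 4; iterate m_{k+1} = d_k·a_k − m_k, d_{k+1} = (20 − m_{k+1}²)/d_k, a_{k+1} = ⌊(a₀ + m_{k+1})/d_{k+1}⌋ (starting m₀ = 0, d₀ = 1), with convergents p_k = a_k·p_{k-1} + p_{k-2}, q_k = a_k·q_{k-1} + q_{k-2} (p₋₁ = 1, q₋₁ = 0):
  k = 0: a₀ = 4; p₀/q₀ = 4/1; p₀² − 20·q₀² = 16 − 20 = -4.
  k = 1: m = 4, d = 4, a = ⌊(4 + 4)/4⌋ = 2; p/q = (2·4 + 1)/(2·1 + 0) = 9/2; p² − 20·q² = 81 − 80 = 1.
  The first convergent with p² − 20·q² = 1 gives the fundamental solution (x₁, y₁) = (9, 2).
Step 2: Apply the recurrence (x_{n+1}, y_{n+1}) = (x₁x_n + 20y₁y_n, x₁y_n + y₁x_n) repeatedly.
  From (x_1, y_1) = (9, 2): x_2 = 9·9 + 20·2·2 = 161; y_2 = 9·2 + 2·9 = 36.
Step 3: Verify x_2² - 20·y_2² = 25921 - 25920 = 1 (should be 1). ✓

(x_1, y_1) = (9, 2); (x_2, y_2) = (161, 36).


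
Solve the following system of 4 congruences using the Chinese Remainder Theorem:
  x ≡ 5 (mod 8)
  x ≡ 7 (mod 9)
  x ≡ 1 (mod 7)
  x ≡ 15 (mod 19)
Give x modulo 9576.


Product of moduli M = 8 · 9 · 7 · 19 = 9576.
Merge one congruence at a time:
  Start: x ≡ 5 (mod 8).
  Combine with x ≡ 7 (mod 9); new modulus lcm = 72.
    Write x = 5 + 8·t and substitute into x ≡ 7 (mod 9): 8·t ≡ 7 − 5 = 2 (mod 9).
    The inverse of 8 mod 9 is 8 (since 8·8 = 64 = 7·9 + 1), so t ≡ 8·2 = 16 ≡ 7 (mod 9).
    Then x = 5 + 8·7 = 61, valid modulo lcm(8, 9) = 72: x ≡ 61 (mod 72).
  Combine with x ≡ 1 (mod 7); new modulus lcm = 504.
    Write x = 61 + 72·t and substitute into x ≡ 1 (mod 7): 72·t ≡ 1 − 61 = -60 (mod 7).
    Reduce coefficients mod 7: 2·t ≡ 3 (mod 7).
    The inverse of 2 mod 7 is 4 (since 2·4 = 8 = 1·7 + 1), so t ≡ 4·3 = 12 ≡ 5 (mod 7).
    Then x = 61 + 72·5 = 421, valid modulo lcm(72, 7) = 504: x ≡ 421 (mod 504).
  Combine with x ≡ 15 (mod 19); new modulus lcm = 9576.
    Write x = 421 + 504·t and substitute into x ≡ 15 (mod 19): 504·t ≡ 15 − 421 = -406 (mod 19).
    Reduce coefficients mod 19: 10·t ≡ 12 (mod 19).
    The inverse of 10 mod 19 is 2 (since 10·2 = 20 = 1·19 + 1), so t ≡ 2·12 = 24 ≡ 5 (mod 19).
    Then x = 421 + 504·5 = 2941, valid modulo lcm(504, 19) = 9576: x ≡ 2941 (mod 9576).
Verify against each original: 2941 mod 8 = 5, 2941 mod 9 = 7, 2941 mod 7 = 1, 2941 mod 19 = 15.

x ≡ 2941 (mod 9576).


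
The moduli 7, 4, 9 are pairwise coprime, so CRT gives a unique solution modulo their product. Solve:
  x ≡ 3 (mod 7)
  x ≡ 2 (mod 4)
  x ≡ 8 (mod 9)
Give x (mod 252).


Moduli 7, 4, 9 are pairwise coprime; by CRT there is a unique solution modulo M = 7 · 4 · 9 = 252.
Solve pairwise, accumulating the modulus:
  Start with x ≡ 3 (mod 7).
  Combine with x ≡ 2 (mod 4): since gcd(7, 4) = 1, we get a unique residue mod 28.
    Write x = 3 + 7·t and substitute into x ≡ 2 (mod 4): 7·t ≡ 2 − 3 = -1 (mod 4).
    Reduce coefficients mod 4: 3·t ≡ 3 (mod 4).
    The inverse of 3 mod 4 is 3 (since 3·3 = 9 = 2·4 + 1), so t ≡ 3·3 = 9 ≡ 1 (mod 4).
    Then x = 3 + 7·1 = 10, valid modulo lcm(7, 4) = 28: x ≡ 10 (mod 28).
  Combine with x ≡ 8 (mod 9): since gcd(28, 9) = 1, we get a unique residue mod 252.
    Write x = 10 + 28·t and substitute into x ≡ 8 (mod 9): 28·t ≡ 8 − 10 = -2 (mod 9).
    Reduce coefficients mod 9: 1·t ≡ 7 (mod 9).
    So t ≡ 7 (mod 9).
    Then x = 10 + 28·7 = 206, valid modulo lcm(28, 9) = 252: x ≡ 206 (mod 252).
Verify: 206 mod 7 = 3 ✓, 206 mod 4 = 2 ✓, 206 mod 9 = 8 ✓.

x ≡ 206 (mod 252).


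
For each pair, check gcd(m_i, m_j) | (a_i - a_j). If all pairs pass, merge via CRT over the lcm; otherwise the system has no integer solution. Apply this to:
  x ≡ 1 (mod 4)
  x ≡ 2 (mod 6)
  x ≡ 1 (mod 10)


Moduli 4, 6, 10 are not pairwise coprime, so CRT works modulo lcm(m_i) when all pairwise compatibility conditions hold.
Pairwise compatibility: gcd(m_i, m_j) must divide a_i - a_j for every pair.
Merge one congruence at a time:
  Start: x ≡ 1 (mod 4).
  Combine with x ≡ 2 (mod 6): gcd(4, 6) = 2, and 2 - 1 = 1 is NOT divisible by 2.
    ⇒ system is inconsistent (no integer solution).

No solution (the system is inconsistent).


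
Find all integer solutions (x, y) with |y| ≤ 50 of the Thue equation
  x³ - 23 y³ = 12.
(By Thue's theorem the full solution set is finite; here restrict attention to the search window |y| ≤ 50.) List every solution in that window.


The equation is x³ - 23y³ = 12. For fixed y, x³ = 23·y³ + 12, so a solution requires the RHS to be a perfect cube.
Strategy: iterate y from -50 to 50, compute RHS = 23·y³ + 12, and check whether it is a (positive or negative) perfect cube.
Check small values of y:
  y = 0: RHS = 12 is not a perfect cube.
  y = 1: RHS = 35 is not a perfect cube.
  y = -1: RHS = -11 is not a perfect cube.
  y = 2: RHS = 196 is not a perfect cube.
  y = -2: RHS = -172 is not a perfect cube.
  y = 3: RHS = 633 is not a perfect cube.
  y = -3: RHS = -609 is not a perfect cube.
Continuing the search up to |y| = 50 finds no solutions either.
No (x, y) in the scanned range satisfies the equation.

No integer solutions with |y| ≤ 50.


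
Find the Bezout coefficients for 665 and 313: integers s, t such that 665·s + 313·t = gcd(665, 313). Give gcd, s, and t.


Euclidean algorithm on (665, 313) — divide until remainder is 0:
  665 = 2 · 313 + 39
  313 = 8 · 39 + 1
  39 = 39 · 1 + 0
gcd(665, 313) = 1.
Track Bezout coefficients alongside the remainders: start with r₀ = 665 = a·1 + b·0 (s = 1, t = 0) and r₁ = 313 = a·0 + b·1 (s = 0, t = 1); each new remainder r_{k+1} = r_{k-1} − q_k·r_k inherits s_{k+1} = s_{k-1} − q_k·s_k, t_{k+1} = t_{k-1} − q_k·t_k, so r_k = a·s_k + b·t_k at every step:
  q = 2: r = 39, s = 1 − 2·0 = 1, t = 0 − 2·1 = -2  (check: 665·1 + 313·(-2) = 39)
  q = 8: r = 1, s = 0 − 8·1 = -8, t = 1 − 8·(-2) = 17  (check: 665·(-8) + 313·17 = 1)
The row with r = 1 (the gcd) gives the Bezout coefficients s = -8, t = 17.
Result: 665 · (-8) + 313 · (17) = 1.

gcd(665, 313) = 1; s = -8, t = 17 (check: 665·(-8) + 313·17 = 1).


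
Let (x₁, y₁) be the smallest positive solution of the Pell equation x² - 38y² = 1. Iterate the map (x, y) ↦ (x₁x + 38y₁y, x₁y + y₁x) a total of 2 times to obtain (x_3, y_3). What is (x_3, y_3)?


Step 1: Find the fundamental solution (x₁, y₁) of x² - 38y² = 1.
  Expand √38 as a continued fraction. a₀ = ⌊√38⌋ = 6; iterate m_{k+1} = d_k·a_k − m_k, d_{k+1} = (38 − m_{k+1}²)/d_k, a_{k+1} = ⌊(a₀ + m_{k+1})/d_{k+1}⌋ (starting m₀ = 0, d₀ = 1), with convergents p_k = a_k·p_{k-1} + p_{k-2}, q_k = a_k·q_{k-1} + q_{k-2} (p₋₁ = 1, q₋₁ = 0):
  k = 0: a₀ = 6; p₀/q₀ = 6/1; p₀² − 38·q₀² = 36 − 38 = -2.
  k = 1: m = 6, d = 2, a = ⌊(6 + 6)/2⌋ = 6; p/q = (6·6 + 1)/(6·1 + 0) = 37/6; p² − 38·q² = 1369 − 1368 = 1.
  The first convergent with p² − 38·q² = 1 gives the fundamental solution (x₁, y₁) = (37, 6).
Step 2: Apply the recurrence (x_{n+1}, y_{n+1}) = (x₁x_n + 38y₁y_n, x₁y_n + y₁x_n) repeatedly.
  From (x_1, y_1) = (37, 6): x_2 = 37·37 + 38·6·6 = 2737; y_2 = 37·6 + 6·37 = 444.
  From (x_2, y_2) = (2737, 444): x_3 = 37·2737 + 38·6·444 = 202501; y_3 = 37·444 + 6·2737 = 32850.
Step 3: Verify x_3² - 38·y_3² = 41006655001 - 41006655000 = 1 (should be 1). ✓

(x_1, y_1) = (37, 6); (x_3, y_3) = (202501, 32850).


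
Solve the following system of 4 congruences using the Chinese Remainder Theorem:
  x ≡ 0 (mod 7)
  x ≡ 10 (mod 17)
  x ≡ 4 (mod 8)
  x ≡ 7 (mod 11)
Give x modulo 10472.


Product of moduli M = 7 · 17 · 8 · 11 = 10472.
Merge one congruence at a time:
  Start: x ≡ 0 (mod 7).
  Combine with x ≡ 10 (mod 17); new modulus lcm = 119.
    Write x = 0 + 7·t and substitute into x ≡ 10 (mod 17): 7·t ≡ 10 − 0 = 10 (mod 17).
    The inverse of 7 mod 17 is 5 (since 7·5 = 35 = 2·17 + 1), so t ≡ 5·10 = 50 ≡ 16 (mod 17).
    Then x = 0 + 7·16 = 112, valid modulo lcm(7, 17) = 119: x ≡ 112 (mod 119).
  Combine with x ≡ 4 (mod 8); new modulus lcm = 952.
    Write x = 112 + 119·t and substitute into x ≡ 4 (mod 8): 119·t ≡ 4 − 112 = -108 (mod 8).
    Reduce coefficients mod 8: 7·t ≡ 4 (mod 8).
    The inverse of 7 mod 8 is 7 (since 7·7 = 49 = 6·8 + 1), so t ≡ 7·4 = 28 ≡ 4 (mod 8).
    Then x = 112 + 119·4 = 588, valid modulo lcm(119, 8) = 952: x ≡ 588 (mod 952).
  Combine with x ≡ 7 (mod 11); new modulus lcm = 10472.
    Write x = 588 + 952·t and substitute into x ≡ 7 (mod 11): 952·t ≡ 7 − 588 = -581 (mod 11).
    Reduce coefficients mod 11: 6·t ≡ 2 (mod 11).
    The inverse of 6 mod 11 is 2 (since 6·2 = 12 = 1·11 + 1), so t ≡ 2·2 = 4 ≡ 4 (mod 11).
    Then x = 588 + 952·4 = 4396, valid modulo lcm(952, 11) = 10472: x ≡ 4396 (mod 10472).
Verify against each original: 4396 mod 7 = 0, 4396 mod 17 = 10, 4396 mod 8 = 4, 4396 mod 11 = 7.

x ≡ 4396 (mod 10472).


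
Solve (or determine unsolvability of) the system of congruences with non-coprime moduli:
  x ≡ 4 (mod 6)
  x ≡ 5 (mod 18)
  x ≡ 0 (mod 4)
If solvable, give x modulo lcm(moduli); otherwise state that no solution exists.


Moduli 6, 18, 4 are not pairwise coprime, so CRT works modulo lcm(m_i) when all pairwise compatibility conditions hold.
Pairwise compatibility: gcd(m_i, m_j) must divide a_i - a_j for every pair.
Merge one congruence at a time:
  Start: x ≡ 4 (mod 6).
  Combine with x ≡ 5 (mod 18): gcd(6, 18) = 6, and 5 - 4 = 1 is NOT divisible by 6.
    ⇒ system is inconsistent (no integer solution).

No solution (the system is inconsistent).


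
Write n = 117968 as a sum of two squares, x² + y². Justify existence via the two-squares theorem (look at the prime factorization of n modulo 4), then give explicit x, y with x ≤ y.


Step 1: Factor n = 117968 = 2^4 · 73 · 101.
Step 2: Check the mod-4 condition on each prime factor: 2 = 2 (special); 73 ≡ 1 (mod 4), exponent 1; 101 ≡ 1 (mod 4), exponent 1.
All primes ≡ 3 (mod 4) appear to even exponent (or don't appear), so by the two-squares theorem n IS expressible as a sum of two squares.
Step 3: Build a representation. Group n = k² · m with k = 4 and m = 73 · 101 = 7373 (a product of primes ≡ 1 (mod 4)); a representation of m scales to one of n via (k·x)² + (k·y)² = k²(x² + y²). Each prime p ≡ 1 (mod 4) is itself a sum of two squares; find a² by testing p − a² for a perfect square:
  73: 73 − 1² = 72, 73 − 2² = 69, 73 − 3² = 64 = 8² ⇒ 73 = 3² + 8².
  101: 101 − 1² = 100 = 10² ⇒ 101 = 1² + 10².
  Combine using the Brahmagupta–Fibonacci identity (a² + b²)(c² + d²) = (ac − bd)² + (ad + bc)² = (ac + bd)² + (ad − bc)²:
  73 · 101 = 7373: from (3² + 8²)(1² + 10²), take (3·1 − 8·10, 3·10 + 8·1) = (3 − 80, 30 + 8) = (-77, 38); dropping signs (only squares matter) gives (77, 38); check 77² + 38² = 5929 + 1444 = 7373 ✓.
  Scale by k = 4: (4·77, 4·38) = (308, 152).
Step 4: Order so x ≤ y and verify: 152² + 308² = 23104 + 94864 = 117968 = n. ✓

n = 117968 = 152² + 308² (one valid representation with x ≤ y).


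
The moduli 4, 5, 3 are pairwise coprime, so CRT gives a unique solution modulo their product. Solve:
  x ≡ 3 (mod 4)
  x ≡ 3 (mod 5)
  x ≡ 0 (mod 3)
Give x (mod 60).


Moduli 4, 5, 3 are pairwise coprime; by CRT there is a unique solution modulo M = 4 · 5 · 3 = 60.
Solve pairwise, accumulating the modulus:
  Start with x ≡ 3 (mod 4).
  Combine with x ≡ 3 (mod 5): since gcd(4, 5) = 1, we get a unique residue mod 20.
    Write x = 3 + 4·t and substitute into x ≡ 3 (mod 5): 4·t ≡ 3 − 3 = 0 (mod 5).
    The inverse of 4 mod 5 is 4 (since 4·4 = 16 = 3·5 + 1), so t ≡ 4·0 = 0 ≡ 0 (mod 5).
    Then x = 3 + 4·0 = 3, valid modulo lcm(4, 5) = 20: x ≡ 3 (mod 20).
  Combine with x ≡ 0 (mod 3): since gcd(20, 3) = 1, we get a unique residue mod 60.
    Write x = 3 + 20·t and substitute into x ≡ 0 (mod 3): 20·t ≡ 0 − 3 = -3 (mod 3).
    Reduce coefficients mod 3: 2·t ≡ 0 (mod 3).
    The inverse of 2 mod 3 is 2 (since 2·2 = 4 = 1·3 + 1), so t ≡ 2·0 = 0 ≡ 0 (mod 3).
    Then x = 3 + 20·0 = 3, valid modulo lcm(20, 3) = 60: x ≡ 3 (mod 60).
Verify: 3 mod 4 = 3 ✓, 3 mod 5 = 3 ✓, 3 mod 3 = 0 ✓.

x ≡ 3 (mod 60).


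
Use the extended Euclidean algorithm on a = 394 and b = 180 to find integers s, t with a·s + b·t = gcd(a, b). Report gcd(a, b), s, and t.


Euclidean algorithm on (394, 180) — divide until remainder is 0:
  394 = 2 · 180 + 34
  180 = 5 · 34 + 10
  34 = 3 · 10 + 4
  10 = 2 · 4 + 2
  4 = 2 · 2 + 0
gcd(394, 180) = 2.
Track Bezout coefficients alongside the remainders: start with r₀ = 394 = a·1 + b·0 (s = 1, t = 0) and r₁ = 180 = a·0 + b·1 (s = 0, t = 1); each new remainder r_{k+1} = r_{k-1} − q_k·r_k inherits s_{k+1} = s_{k-1} − q_k·s_k, t_{k+1} = t_{k-1} − q_k·t_k, so r_k = a·s_k + b·t_k at every step:
  q = 2: r = 34, s = 1 − 2·0 = 1, t = 0 − 2·1 = -2  (check: 394·1 + 180·(-2) = 34)
  q = 5: r = 10, s = 0 − 5·1 = -5, t = 1 − 5·(-2) = 11  (check: 394·(-5) + 180·11 = 10)
  q = 3: r = 4, s = 1 − 3·(-5) = 16, t = -2 − 3·11 = -35  (check: 394·16 + 180·(-35) = 4)
  q = 2: r = 2, s = -5 − 2·16 = -37, t = 11 − 2·(-35) = 81  (check: 394·(-37) + 180·81 = 2)
The row with r = 2 (the gcd) gives the Bezout coefficients s = -37, t = 81.
Result: 394 · (-37) + 180 · (81) = 2.

gcd(394, 180) = 2; s = -37, t = 81 (check: 394·(-37) + 180·81 = 2).


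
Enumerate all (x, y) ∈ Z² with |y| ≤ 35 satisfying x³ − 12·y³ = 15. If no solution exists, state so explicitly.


The equation is x³ - 12y³ = 15. For fixed y, x³ = 12·y³ + 15, so a solution requires the RHS to be a perfect cube.
Strategy: iterate y from -35 to 35, compute RHS = 12·y³ + 15, and check whether it is a (positive or negative) perfect cube.
Check small values of y:
  y = 0: RHS = 15 is not a perfect cube.
  y = 1: RHS = 27 = (3)³ ⇒ x = 3 works.
  y = -1: RHS = 3 is not a perfect cube.
  y = 2: RHS = 111 is not a perfect cube.
  y = -2: RHS = -81 is not a perfect cube.
  y = 3: RHS = 339 is not a perfect cube.
  y = -3: RHS = -309 is not a perfect cube.
Continuing the search up to |y| = 35 finds no further solutions beyond those listed.
Collected solutions: (3, 1).

Solutions (with |y| ≤ 35): (3, 1).


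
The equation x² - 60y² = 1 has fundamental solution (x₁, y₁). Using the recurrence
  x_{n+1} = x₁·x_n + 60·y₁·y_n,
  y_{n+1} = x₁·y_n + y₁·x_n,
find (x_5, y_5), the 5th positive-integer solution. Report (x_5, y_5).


Step 1: Find the fundamental solution (x₁, y₁) of x² - 60y² = 1.
  Expand √60 as a continued fraction. a₀ = ⌊√60⌋ = 7; iterate m_{k+1} = d_k·a_k − m_k, d_{k+1} = (60 − m_{k+1}²)/d_k, a_{k+1} = ⌊(a₀ + m_{k+1})/d_{k+1}⌋ (starting m₀ = 0, d₀ = 1), with convergents p_k = a_k·p_{k-1} + p_{k-2}, q_k = a_k·q_{k-1} + q_{k-2} (p₋₁ = 1, q₋₁ = 0):
  k = 0: a₀ = 7; p₀/q₀ = 7/1; p₀² − 60·q₀² = 49 − 60 = -11.
  k = 1: m = 7, d = 11, a = ⌊(7 + 7)/11⌋ = 1; p/q = (1·7 + 1)/(1·1 + 0) = 8/1; p² − 60·q² = 64 − 60 = 4.
  k = 2: m = 4, d = 4, a = ⌊(7 + 4)/4⌋ = 2; p/q = (2·8 + 7)/(2·1 + 1) = 23/3; p² − 60·q² = 529 − 540 = -11.
  k = 3: m = 4, d = 11, a = ⌊(7 + 4)/11⌋ = 1; p/q = (1·23 + 8)/(1·3 + 1) = 31/4; p² − 60·q² = 961 − 960 = 1.
  The first convergent with p² − 60·q² = 1 gives the fundamental solution (x₁, y₁) = (31, 4).
Step 2: Apply the recurrence (x_{n+1}, y_{n+1}) = (x₁x_n + 60y₁y_n, x₁y_n + y₁x_n) repeatedly.
  From (x_1, y_1) = (31, 4): x_2 = 31·31 + 60·4·4 = 1921; y_2 = 31·4 + 4·31 = 248.
  From (x_2, y_2) = (1921, 248): x_3 = 31·1921 + 60·4·248 = 119071; y_3 = 31·248 + 4·1921 = 15372.
  From (x_3, y_3) = (119071, 15372): x_4 = 31·119071 + 60·4·15372 = 7380481; y_4 = 31·15372 + 4·119071 = 952816.
  From (x_4, y_4) = (7380481, 952816): x_5 = 31·7380481 + 60·4·952816 = 457470751; y_5 = 31·952816 + 4·7380481 = 59059220.
Step 3: Verify x_5² - 60·y_5² = 209279488020504001 - 209279488020504000 = 1 (should be 1). ✓

(x_1, y_1) = (31, 4); (x_5, y_5) = (457470751, 59059220).


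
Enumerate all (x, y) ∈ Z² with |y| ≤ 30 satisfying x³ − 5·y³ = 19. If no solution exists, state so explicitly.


The equation is x³ - 5y³ = 19. For fixed y, x³ = 5·y³ + 19, so a solution requires the RHS to be a perfect cube.
Strategy: iterate y from -30 to 30, compute RHS = 5·y³ + 19, and check whether it is a (positive or negative) perfect cube.
Check small values of y:
  y = 0: RHS = 19 is not a perfect cube.
  y = 1: RHS = 24 is not a perfect cube.
  y = -1: RHS = 14 is not a perfect cube.
  y = 2: RHS = 59 is not a perfect cube.
  y = -2: RHS = -21 is not a perfect cube.
  y = 3: RHS = 154 is not a perfect cube.
  y = -3: RHS = -116 is not a perfect cube.
Continuing the search up to |y| = 30 finds no solutions either.
No (x, y) in the scanned range satisfies the equation.

No integer solutions with |y| ≤ 30.


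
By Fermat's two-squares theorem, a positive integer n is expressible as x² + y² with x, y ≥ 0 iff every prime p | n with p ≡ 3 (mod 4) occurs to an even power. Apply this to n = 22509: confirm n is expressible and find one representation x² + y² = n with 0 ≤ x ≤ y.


Step 1: Factor n = 22509 = 3^2 · 41 · 61.
Step 2: Check the mod-4 condition on each prime factor: 3 ≡ 3 (mod 4), exponent 2 (must be even); 41 ≡ 1 (mod 4), exponent 1; 61 ≡ 1 (mod 4), exponent 1.
All primes ≡ 3 (mod 4) appear to even exponent (or don't appear), so by the two-squares theorem n IS expressible as a sum of two squares.
Step 3: Build a representation. Group n = k² · m with k = 3 and m = 41 · 61 = 2501 (a product of primes ≡ 1 (mod 4)); a representation of m scales to one of n via (k·x)² + (k·y)² = k²(x² + y²). Each prime p ≡ 1 (mod 4) is itself a sum of two squares; find a² by testing p − a² for a perfect square:
  41: 41 − 1² = 40, 41 − 2² = 37, 41 − 3² = 32, 41 − 4² = 25 = 5² ⇒ 41 = 4² + 5².
  61: 61 − 1² = 60, 61 − 2² = 57, 61 − 3² = 52, 61 − 4² = 45, 61 − 5² = 36 = 6² ⇒ 61 = 5² + 6².
  Combine using the Brahmagupta–Fibonacci identity (a² + b²)(c² + d²) = (ac − bd)² + (ad + bc)² = (ac + bd)² + (ad − bc)²:
  41 · 61 = 2501: from (4² + 5²)(5² + 6²), take (4·5 − 5·6, 4·6 + 5·5) = (20 − 30, 24 + 25) = (-10, 49); dropping signs (only squares matter) gives (10, 49); check 10² + 49² = 100 + 2401 = 2501 ✓.
  Scale by k = 3: (3·10, 3·49) = (30, 147).
Step 4: Order so x ≤ y and verify: 30² + 147² = 900 + 21609 = 22509 = n. ✓

n = 22509 = 30² + 147² (one valid representation with x ≤ y).


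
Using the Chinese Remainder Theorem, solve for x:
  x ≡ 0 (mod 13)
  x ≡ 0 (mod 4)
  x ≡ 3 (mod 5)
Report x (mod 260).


Moduli 13, 4, 5 are pairwise coprime; by CRT there is a unique solution modulo M = 13 · 4 · 5 = 260.
Solve pairwise, accumulating the modulus:
  Start with x ≡ 0 (mod 13).
  Combine with x ≡ 0 (mod 4): since gcd(13, 4) = 1, we get a unique residue mod 52.
    Write x = 0 + 13·t and substitute into x ≡ 0 (mod 4): 13·t ≡ 0 − 0 = 0 (mod 4).
    Reduce coefficients mod 4: 1·t ≡ 0 (mod 4).
    So t ≡ 0 (mod 4).
    Then x = 0 + 13·0 = 0, valid modulo lcm(13, 4) = 52: x ≡ 0 (mod 52).
  Combine with x ≡ 3 (mod 5): since gcd(52, 5) = 1, we get a unique residue mod 260.
    Write x = 0 + 52·t and substitute into x ≡ 3 (mod 5): 52·t ≡ 3 − 0 = 3 (mod 5).
    Reduce coefficients mod 5: 2·t ≡ 3 (mod 5).
    The inverse of 2 mod 5 is 3 (since 2·3 = 6 = 1·5 + 1), so t ≡ 3·3 = 9 ≡ 4 (mod 5).
    Then x = 0 + 52·4 = 208, valid modulo lcm(52, 5) = 260: x ≡ 208 (mod 260).
Verify: 208 mod 13 = 0 ✓, 208 mod 4 = 0 ✓, 208 mod 5 = 3 ✓.

x ≡ 208 (mod 260).


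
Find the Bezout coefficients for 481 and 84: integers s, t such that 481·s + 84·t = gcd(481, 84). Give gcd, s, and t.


Euclidean algorithm on (481, 84) — divide until remainder is 0:
  481 = 5 · 84 + 61
  84 = 1 · 61 + 23
  61 = 2 · 23 + 15
  23 = 1 · 15 + 8
  15 = 1 · 8 + 7
  8 = 1 · 7 + 1
  7 = 7 · 1 + 0
gcd(481, 84) = 1.
Track Bezout coefficients alongside the remainders: start with r₀ = 481 = a·1 + b·0 (s = 1, t = 0) and r₁ = 84 = a·0 + b·1 (s = 0, t = 1); each new remainder r_{k+1} = r_{k-1} − q_k·r_k inherits s_{k+1} = s_{k-1} − q_k·s_k, t_{k+1} = t_{k-1} − q_k·t_k, so r_k = a·s_k + b·t_k at every step:
  q = 5: r = 61, s = 1 − 5·0 = 1, t = 0 − 5·1 = -5  (check: 481·1 + 84·(-5) = 61)
  q = 1: r = 23, s = 0 − 1·1 = -1, t = 1 − 1·(-5) = 6  (check: 481·(-1) + 84·6 = 23)
  q = 2: r = 15, s = 1 − 2·(-1) = 3, t = -5 − 2·6 = -17  (check: 481·3 + 84·(-17) = 15)
  q = 1: r = 8, s = -1 − 1·3 = -4, t = 6 − 1·(-17) = 23  (check: 481·(-4) + 84·23 = 8)
  q = 1: r = 7, s = 3 − 1·(-4) = 7, t = -17 − 1·23 = -40  (check: 481·7 + 84·(-40) = 7)
  q = 1: r = 1, s = -4 − 1·7 = -11, t = 23 − 1·(-40) = 63  (check: 481·(-11) + 84·63 = 1)
The row with r = 1 (the gcd) gives the Bezout coefficients s = -11, t = 63.
Result: 481 · (-11) + 84 · (63) = 1.

gcd(481, 84) = 1; s = -11, t = 63 (check: 481·(-11) + 84·63 = 1).


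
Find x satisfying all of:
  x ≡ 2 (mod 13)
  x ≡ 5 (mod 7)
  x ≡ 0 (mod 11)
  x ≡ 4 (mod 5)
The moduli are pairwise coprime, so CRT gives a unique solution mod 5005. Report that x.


Product of moduli M = 13 · 7 · 11 · 5 = 5005.
Merge one congruence at a time:
  Start: x ≡ 2 (mod 13).
  Combine with x ≡ 5 (mod 7); new modulus lcm = 91.
    Write x = 2 + 13·t and substitute into x ≡ 5 (mod 7): 13·t ≡ 5 − 2 = 3 (mod 7).
    Reduce coefficients mod 7: 6·t ≡ 3 (mod 7).
    The inverse of 6 mod 7 is 6 (since 6·6 = 36 = 5·7 + 1), so t ≡ 6·3 = 18 ≡ 4 (mod 7).
    Then x = 2 + 13·4 = 54, valid modulo lcm(13, 7) = 91: x ≡ 54 (mod 91).
  Combine with x ≡ 0 (mod 11); new modulus lcm = 1001.
    Write x = 54 + 91·t and substitute into x ≡ 0 (mod 11): 91·t ≡ 0 − 54 = -54 (mod 11).
    Reduce coefficients mod 11: 3·t ≡ 1 (mod 11).
    The inverse of 3 mod 11 is 4 (since 3·4 = 12 = 1·11 + 1), so t ≡ 4·1 = 4 ≡ 4 (mod 11).
    Then x = 54 + 91·4 = 418, valid modulo lcm(91, 11) = 1001: x ≡ 418 (mod 1001).
  Combine with x ≡ 4 (mod 5); new modulus lcm = 5005.
    Write x = 418 + 1001·t and substitute into x ≡ 4 (mod 5): 1001·t ≡ 4 − 418 = -414 (mod 5).
    Reduce coefficients mod 5: 1·t ≡ 1 (mod 5).
    So t ≡ 1 (mod 5).
    Then x = 418 + 1001·1 = 1419, valid modulo lcm(1001, 5) = 5005: x ≡ 1419 (mod 5005).
Verify against each original: 1419 mod 13 = 2, 1419 mod 7 = 5, 1419 mod 11 = 0, 1419 mod 5 = 4.

x ≡ 1419 (mod 5005).


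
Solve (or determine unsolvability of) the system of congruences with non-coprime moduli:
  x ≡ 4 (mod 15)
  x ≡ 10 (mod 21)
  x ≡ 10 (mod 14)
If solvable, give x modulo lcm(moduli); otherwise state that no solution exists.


Moduli 15, 21, 14 are not pairwise coprime, so CRT works modulo lcm(m_i) when all pairwise compatibility conditions hold.
Pairwise compatibility: gcd(m_i, m_j) must divide a_i - a_j for every pair.
Merge one congruence at a time:
  Start: x ≡ 4 (mod 15).
  Combine with x ≡ 10 (mod 21): gcd(15, 21) = 3; 10 - 4 = 6, which IS divisible by 3, so compatible.
    Write x = 4 + 15·t and substitute into x ≡ 10 (mod 21): 15·t ≡ 10 − 4 = 6 (mod 21).
    Divide the congruence (and modulus) by g = 3: 5·t ≡ 2 (mod 7).
    The inverse of 5 mod 7 is 3 (since 5·3 = 15 = 2·7 + 1), so t ≡ 3·2 = 6 ≡ 6 (mod 7).
    Then x = 4 + 15·6 = 94, valid modulo lcm(15, 21) = 105: x ≡ 94 (mod 105).
  Combine with x ≡ 10 (mod 14): gcd(105, 14) = 7; 10 - 94 = -84, which IS divisible by 7, so compatible.
    Write x = 94 + 105·t and substitute into x ≡ 10 (mod 14): 105·t ≡ 10 − 94 = -84 (mod 14).
    Divide the congruence (and modulus) by g = 7: 15·t ≡ -12 (mod 2).
    Reduce coefficients mod 2: 1·t ≡ 0 (mod 2).
    So t ≡ 0 (mod 2).
    Then x = 94 + 105·0 = 94, valid modulo lcm(105, 14) = 210: x ≡ 94 (mod 210).
Verify: 94 mod 15 = 4, 94 mod 21 = 10, 94 mod 14 = 10.

x ≡ 94 (mod 210).


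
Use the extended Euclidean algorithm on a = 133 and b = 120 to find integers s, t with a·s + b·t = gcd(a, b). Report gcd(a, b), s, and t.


Euclidean algorithm on (133, 120) — divide until remainder is 0:
  133 = 1 · 120 + 13
  120 = 9 · 13 + 3
  13 = 4 · 3 + 1
  3 = 3 · 1 + 0
gcd(133, 120) = 1.
Track Bezout coefficients alongside the remainders: start with r₀ = 133 = a·1 + b·0 (s = 1, t = 0) and r₁ = 120 = a·0 + b·1 (s = 0, t = 1); each new remainder r_{k+1} = r_{k-1} − q_k·r_k inherits s_{k+1} = s_{k-1} − q_k·s_k, t_{k+1} = t_{k-1} − q_k·t_k, so r_k = a·s_k + b·t_k at every step:
  q = 1: r = 13, s = 1 − 1·0 = 1, t = 0 − 1·1 = -1  (check: 133·1 + 120·(-1) = 13)
  q = 9: r = 3, s = 0 − 9·1 = -9, t = 1 − 9·(-1) = 10  (check: 133·(-9) + 120·10 = 3)
  q = 4: r = 1, s = 1 − 4·(-9) = 37, t = -1 − 4·10 = -41  (check: 133·37 + 120·(-41) = 1)
The row with r = 1 (the gcd) gives the Bezout coefficients s = 37, t = -41.
Result: 133 · (37) + 120 · (-41) = 1.

gcd(133, 120) = 1; s = 37, t = -41 (check: 133·37 + 120·(-41) = 1).


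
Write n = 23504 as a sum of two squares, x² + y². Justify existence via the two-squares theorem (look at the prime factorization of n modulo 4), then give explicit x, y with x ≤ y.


Step 1: Factor n = 23504 = 2^4 · 13 · 113.
Step 2: Check the mod-4 condition on each prime factor: 2 = 2 (special); 13 ≡ 1 (mod 4), exponent 1; 113 ≡ 1 (mod 4), exponent 1.
All primes ≡ 3 (mod 4) appear to even exponent (or don't appear), so by the two-squares theorem n IS expressible as a sum of two squares.
Step 3: Build a representation. Group n = k² · m with k = 4 and m = 13 · 113 = 1469 (a product of primes ≡ 1 (mod 4)); a representation of m scales to one of n via (k·x)² + (k·y)² = k²(x² + y²). Each prime p ≡ 1 (mod 4) is itself a sum of two squares; find a² by testing p − a² for a perfect square:
  13: 13 − 1² = 12, 13 − 2² = 9 = 3² ⇒ 13 = 2² + 3².
  113: 113 − 1² = 112, 113 − 2² = 109, 113 − 3² = 104, 113 − 4² = 97, 113 − 5² = 88, 113 − 6² = 77, 113 − 7² = 64 = 8² ⇒ 113 = 7² + 8².
  Combine using the Brahmagupta–Fibonacci identity (a² + b²)(c² + d²) = (ac − bd)² + (ad + bc)² = (ac + bd)² + (ad − bc)²:
  13 · 113 = 1469: from (2² + 3²)(7² + 8²), take (2·7 − 3·8, 2·8 + 3·7) = (14 − 24, 16 + 21) = (-10, 37); dropping signs (only squares matter) gives (10, 37); check 10² + 37² = 100 + 1369 = 1469 ✓.
  Scale by k = 4: (4·10, 4·37) = (40, 148).
Step 4: Order so x ≤ y and verify: 40² + 148² = 1600 + 21904 = 23504 = n. ✓

n = 23504 = 40² + 148² (one valid representation with x ≤ y).


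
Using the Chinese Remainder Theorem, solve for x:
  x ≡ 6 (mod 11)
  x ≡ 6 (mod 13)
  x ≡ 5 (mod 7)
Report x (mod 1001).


Moduli 11, 13, 7 are pairwise coprime; by CRT there is a unique solution modulo M = 11 · 13 · 7 = 1001.
Solve pairwise, accumulating the modulus:
  Start with x ≡ 6 (mod 11).
  Combine with x ≡ 6 (mod 13): since gcd(11, 13) = 1, we get a unique residue mod 143.
    Write x = 6 + 11·t and substitute into x ≡ 6 (mod 13): 11·t ≡ 6 − 6 = 0 (mod 13).
    The inverse of 11 mod 13 is 6 (since 11·6 = 66 = 5·13 + 1), so t ≡ 6·0 = 0 ≡ 0 (mod 13).
    Then x = 6 + 11·0 = 6, valid modulo lcm(11, 13) = 143: x ≡ 6 (mod 143).
  Combine with x ≡ 5 (mod 7): since gcd(143, 7) = 1, we get a unique residue mod 1001.
    Write x = 6 + 143·t and substitute into x ≡ 5 (mod 7): 143·t ≡ 5 − 6 = -1 (mod 7).
    Reduce coefficients mod 7: 3·t ≡ 6 (mod 7).
    The inverse of 3 mod 7 is 5 (since 3·5 = 15 = 2·7 + 1), so t ≡ 5·6 = 30 ≡ 2 (mod 7).
    Then x = 6 + 143·2 = 292, valid modulo lcm(143, 7) = 1001: x ≡ 292 (mod 1001).
Verify: 292 mod 11 = 6 ✓, 292 mod 13 = 6 ✓, 292 mod 7 = 5 ✓.

x ≡ 292 (mod 1001).
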